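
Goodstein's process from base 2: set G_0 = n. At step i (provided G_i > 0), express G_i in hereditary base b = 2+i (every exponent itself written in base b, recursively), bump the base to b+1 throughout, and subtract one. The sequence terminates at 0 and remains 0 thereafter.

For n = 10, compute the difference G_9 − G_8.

1376558683279

G_0=10  [base 2] 2^(2 + 1) + 2  →[2↦3]→  3^(3 + 1) + 3 = 84  −1 ⇒ G_1=83
G_1=83  [base 3] 3^(3 + 1) + 2  →[3↦4]→  4^(4 + 1) + 2 = 1026  −1 ⇒ G_2=1025
G_2=1025  [base 4] 4^(4 + 1) + 1  →[4↦5]→  5^(5 + 1) + 1 = 15626  −1 ⇒ G_3=15625
G_3=15625  [base 5] 5^(5 + 1)  →[5↦6]→  6^(6 + 1) = 279936  −1 ⇒ G_4=279935
G_4=279935  [base 6] 5·6^6 + 5·6^5 + 5·6^4 + 5·6^3 + 5·6^2 + 5·6 + 5  →[6↦7]→  5·7^7 + 5·7^5 + 5·7^4 + 5·7^3 + 5·7^2 + 5·7 + 5 = 4215755  −1 ⇒ G_5=4215754
G_5=4215754  [base 7] 5·7^7 + 5·7^5 + 5·7^4 + 5·7^3 + 5·7^2 + 5·7 + 4  →[7↦8]→  5·8^8 + 5·8^5 + 5·8^4 + 5·8^3 + 5·8^2 + 5·8 + 4 = 84073324  −1 ⇒ G_6=84073323
G_6=84073323  [base 8] 5·8^8 + 5·8^5 + 5·8^4 + 5·8^3 + 5·8^2 + 5·8 + 3  →[8↦9]→  5·9^9 + 5·9^5 + 5·9^4 + 5·9^3 + 5·9^2 + 5·9 + 3 = 1937434593  −1 ⇒ G_7=1937434592
G_7=1937434592  [base 9] 5·9^9 + 5·9^5 + 5·9^4 + 5·9^3 + 5·9^2 + 5·9 + 2  →[9↦10]→  5·10^10 + 5·10^5 + 5·10^4 + 5·10^3 + 5·10^2 + 5·10 + 2 = 50000555552  −1 ⇒ G_8=50000555551
G_8=50000555551  [base 10] 5·10^10 + 5·10^5 + 5·10^4 + 5·10^3 + 5·10^2 + 5·10 + 1  →[10↦11]→  5·11^11 + 5·11^5 + 5·11^4 + 5·11^3 + 5·11^2 + 5·11 + 1 = 1426559238831  −1 ⇒ G_9=1426559238830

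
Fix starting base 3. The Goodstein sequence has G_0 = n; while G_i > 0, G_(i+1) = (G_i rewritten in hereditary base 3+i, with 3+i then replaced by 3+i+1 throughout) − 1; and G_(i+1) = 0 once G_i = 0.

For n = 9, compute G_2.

(0) 9|_3 = 3^2 ↦ 4^2|_4 = 16 ⇒ 15
(1) 15|_4 = 3·4 + 3 ↦ 3·5 + 3|_5 = 18 ⇒ 17
(2) 17|_5 = 3·5 + 2 ↦ 3·6 + 2|_6 = 20 ⇒ 19

17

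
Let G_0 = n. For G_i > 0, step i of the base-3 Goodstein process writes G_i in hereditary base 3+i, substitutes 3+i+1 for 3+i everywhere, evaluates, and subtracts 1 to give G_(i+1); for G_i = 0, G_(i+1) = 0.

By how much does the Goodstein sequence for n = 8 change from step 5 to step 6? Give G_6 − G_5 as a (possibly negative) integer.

[0] 8 ≡ 2·3 + 2 (base 3). Lift 4: 10. −1: 9.
[1] 9 ≡ 2·4 + 1 (base 4). Lift 5: 11. −1: 10.
[2] 10 ≡ 2·5 (base 5). Lift 6: 12. −1: 11.
[3] 11 ≡ 6 + 5 (base 6). Lift 7: 12. −1: 11.
[4] 11 ≡ 7 + 4 (base 7). Lift 8: 12. −1: 11.
[5] 11 ≡ 8 + 3 (base 8). Lift 9: 12. −1: 11.

0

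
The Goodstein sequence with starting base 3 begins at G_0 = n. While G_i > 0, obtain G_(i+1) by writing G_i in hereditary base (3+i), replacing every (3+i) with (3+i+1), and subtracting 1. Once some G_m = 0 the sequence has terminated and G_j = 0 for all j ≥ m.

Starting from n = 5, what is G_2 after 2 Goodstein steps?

[0] 5 ≡ 3 + 2 (base 3). Lift 4: 6. −1: 5.
[1] 5 ≡ 4 + 1 (base 4). Lift 5: 6. −1: 5.
[2] 5 ≡ 5 (base 5). Lift 6: 6. −1: 5.

5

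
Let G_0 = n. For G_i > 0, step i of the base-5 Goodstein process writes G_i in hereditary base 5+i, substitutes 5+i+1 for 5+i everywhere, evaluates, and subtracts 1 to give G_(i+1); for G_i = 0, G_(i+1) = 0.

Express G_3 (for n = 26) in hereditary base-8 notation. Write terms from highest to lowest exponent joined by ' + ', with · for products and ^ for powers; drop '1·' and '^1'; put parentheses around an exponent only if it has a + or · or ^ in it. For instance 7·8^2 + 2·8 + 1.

(0) 26|_5 = 5^2 + 1 ↦ 6^2 + 1|_6 = 37 ⇒ 36
(1) 36|_6 = 6^2 ↦ 7^2|_7 = 49 ⇒ 48
(2) 48|_7 = 6·7 + 6 ↦ 6·8 + 6|_8 = 54 ⇒ 53
(3) 53|_8 = 6·8 + 5 ↦ 6·9 + 5|_9 = 59 ⇒ 58

6·8 + 5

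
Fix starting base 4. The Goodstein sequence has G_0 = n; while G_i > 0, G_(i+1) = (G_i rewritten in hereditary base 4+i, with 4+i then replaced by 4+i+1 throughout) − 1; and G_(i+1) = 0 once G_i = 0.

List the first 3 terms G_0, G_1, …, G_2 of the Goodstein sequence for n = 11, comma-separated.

G_0 = 11. HB_4(11) = 2·4 + 3. Bump = 13. G_1 = 12.
G_1 = 12. HB_5(12) = 2·5 + 2. Bump = 14. G_2 = 13.

11, 12, 13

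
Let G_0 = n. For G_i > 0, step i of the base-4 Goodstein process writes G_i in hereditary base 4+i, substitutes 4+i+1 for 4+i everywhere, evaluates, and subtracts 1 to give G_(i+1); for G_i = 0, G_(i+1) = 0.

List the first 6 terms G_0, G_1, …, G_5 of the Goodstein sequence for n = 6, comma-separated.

6, 6, 6, 6, 5, 4

G_0=6  [base 4] 4 + 2  →[4↦5]→  5 + 2 = 7  −1 ⇒ G_1=6
G_1=6  [base 5] 5 + 1  →[5↦6]→  6 + 1 = 7  −1 ⇒ G_2=6
G_2=6  [base 6] 6  →[6↦7]→  7 = 7  −1 ⇒ G_3=6
G_3=6  [base 7] 6  →[7↦8]→  6 = 6  −1 ⇒ G_4=5
G_4=5  [base 8] 5  →[8↦9]→  5 = 5  −1 ⇒ G_5=4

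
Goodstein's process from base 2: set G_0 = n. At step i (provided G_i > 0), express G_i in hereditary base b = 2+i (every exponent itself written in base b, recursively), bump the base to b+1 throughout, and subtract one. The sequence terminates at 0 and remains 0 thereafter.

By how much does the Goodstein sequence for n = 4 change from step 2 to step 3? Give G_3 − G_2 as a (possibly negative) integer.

19

G_0 = 4. HB_2(4) = 2^2. Bump = 27. G_1 = 26.
G_1 = 26. HB_3(26) = 2·3^2 + 2·3 + 2. Bump = 42. G_2 = 41.
G_2 = 41. HB_4(41) = 2·4^2 + 2·4 + 1. Bump = 61. G_3 = 60.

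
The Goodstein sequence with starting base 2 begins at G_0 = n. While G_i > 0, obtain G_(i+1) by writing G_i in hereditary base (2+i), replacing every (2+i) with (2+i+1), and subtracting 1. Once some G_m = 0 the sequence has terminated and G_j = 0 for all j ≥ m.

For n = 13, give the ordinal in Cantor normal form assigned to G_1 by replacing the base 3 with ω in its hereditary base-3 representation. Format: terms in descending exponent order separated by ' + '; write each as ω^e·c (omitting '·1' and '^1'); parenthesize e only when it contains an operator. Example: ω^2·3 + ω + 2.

ω^(ω + 1) + ω^ω

base 2: 13 = 2^(2 + 1) + 2^2 + 1; at 3: 3^(3 + 1) + 3^3 + 1 = 109; next = 108
base 3: 108 = 3^(3 + 1) + 3^3; at 4: 4^(4 + 1) + 4^4 = 1280; next = 1279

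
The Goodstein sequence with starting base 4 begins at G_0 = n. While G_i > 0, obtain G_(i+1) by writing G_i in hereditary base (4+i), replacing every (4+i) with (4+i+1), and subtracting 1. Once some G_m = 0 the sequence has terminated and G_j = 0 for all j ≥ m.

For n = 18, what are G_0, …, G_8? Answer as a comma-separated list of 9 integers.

18, 26, 36, 48, 53, 58, 63, 68, 73

(0) 18|_4 = 4^2 + 2 ↦ 5^2 + 2|_5 = 27 ⇒ 26
(1) 26|_5 = 5^2 + 1 ↦ 6^2 + 1|_6 = 37 ⇒ 36
(2) 36|_6 = 6^2 ↦ 7^2|_7 = 49 ⇒ 48
(3) 48|_7 = 6·7 + 6 ↦ 6·8 + 6|_8 = 54 ⇒ 53
(4) 53|_8 = 6·8 + 5 ↦ 6·9 + 5|_9 = 59 ⇒ 58
(5) 58|_9 = 6·9 + 4 ↦ 6·10 + 4|_10 = 64 ⇒ 63
(6) 63|_10 = 6·10 + 3 ↦ 6·11 + 3|_11 = 69 ⇒ 68
(7) 68|_11 = 6·11 + 2 ↦ 6·12 + 2|_12 = 74 ⇒ 73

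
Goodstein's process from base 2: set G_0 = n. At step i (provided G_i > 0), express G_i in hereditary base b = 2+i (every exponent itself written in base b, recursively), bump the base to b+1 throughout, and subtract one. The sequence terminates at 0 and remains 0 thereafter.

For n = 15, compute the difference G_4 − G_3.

307841

(0) 15|_2 = 2^(2 + 1) + 2^2 + 2 + 1 ↦ 3^(3 + 1) + 3^3 + 3 + 1|_3 = 112 ⇒ 111
(1) 111|_3 = 3^(3 + 1) + 3^3 + 3 ↦ 4^(4 + 1) + 4^4 + 4|_4 = 1284 ⇒ 1283
(2) 1283|_4 = 4^(4 + 1) + 4^4 + 3 ↦ 5^(5 + 1) + 5^5 + 3|_5 = 18753 ⇒ 18752
(3) 18752|_5 = 5^(5 + 1) + 5^5 + 2 ↦ 6^(6 + 1) + 6^6 + 2|_6 = 326594 ⇒ 326593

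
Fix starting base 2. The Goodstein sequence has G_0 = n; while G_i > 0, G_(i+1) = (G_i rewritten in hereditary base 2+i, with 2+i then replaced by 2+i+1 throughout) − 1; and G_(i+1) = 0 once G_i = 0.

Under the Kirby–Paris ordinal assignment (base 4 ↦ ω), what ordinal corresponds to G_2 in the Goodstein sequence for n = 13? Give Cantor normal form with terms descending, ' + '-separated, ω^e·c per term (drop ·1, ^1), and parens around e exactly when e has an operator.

ω^(ω + 1) + ω^3·3 + ω^2·3 + ω·3 + 3

(0) 13|_2 = 2^(2 + 1) + 2^2 + 1 ↦ 3^(3 + 1) + 3^3 + 1|_3 = 109 ⇒ 108
(1) 108|_3 = 3^(3 + 1) + 3^3 ↦ 4^(4 + 1) + 4^4|_4 = 1280 ⇒ 1279
(2) 1279|_4 = 4^(4 + 1) + 3·4^3 + 3·4^2 + 3·4 + 3 ↦ 5^(5 + 1) + 3·5^3 + 3·5^2 + 3·5 + 3|_5 = 16093 ⇒ 16092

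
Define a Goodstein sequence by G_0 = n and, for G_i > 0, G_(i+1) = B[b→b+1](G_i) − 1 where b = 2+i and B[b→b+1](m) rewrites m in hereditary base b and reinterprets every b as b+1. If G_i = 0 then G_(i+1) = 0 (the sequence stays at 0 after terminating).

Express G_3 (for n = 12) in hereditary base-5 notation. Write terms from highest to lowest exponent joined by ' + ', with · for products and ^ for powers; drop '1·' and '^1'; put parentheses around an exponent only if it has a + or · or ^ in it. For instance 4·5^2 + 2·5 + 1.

5^(5 + 1) + 2·5^2 + 2·5

(0) 12|_2 = 2^(2 + 1) + 2^2 ↦ 3^(3 + 1) + 3^3|_3 = 108 ⇒ 107
(1) 107|_3 = 3^(3 + 1) + 2·3^2 + 2·3 + 2 ↦ 4^(4 + 1) + 2·4^2 + 2·4 + 2|_4 = 1066 ⇒ 1065
(2) 1065|_4 = 4^(4 + 1) + 2·4^2 + 2·4 + 1 ↦ 5^(5 + 1) + 2·5^2 + 2·5 + 1|_5 = 15686 ⇒ 15685
(3) 15685|_5 = 5^(5 + 1) + 2·5^2 + 2·5 ↦ 6^(6 + 1) + 2·6^2 + 2·6|_6 = 280020 ⇒ 280019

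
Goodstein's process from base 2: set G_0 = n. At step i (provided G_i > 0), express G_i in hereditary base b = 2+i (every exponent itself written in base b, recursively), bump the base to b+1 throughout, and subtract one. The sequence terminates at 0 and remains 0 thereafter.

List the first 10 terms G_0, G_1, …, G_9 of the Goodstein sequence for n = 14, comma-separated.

14, 110, 1281, 18750, 326591, 5862840, 134404971, 3487116548, 100000555551, 3138429262496

step 0: 14 = 2^(2 + 1) + 2^2 + 2; sub 3 for 2: 3^(3 + 1) + 3^3 + 3; = 111; G_1 = 111−1 = 110
step 1: 110 = 3^(3 + 1) + 3^3 + 2; sub 4 for 3: 4^(4 + 1) + 4^4 + 2; = 1282; G_2 = 1282−1 = 1281
step 2: 1281 = 4^(4 + 1) + 4^4 + 1; sub 5 for 4: 5^(5 + 1) + 5^5 + 1; = 18751; G_3 = 18751−1 = 18750
step 3: 18750 = 5^(5 + 1) + 5^5; sub 6 for 5: 6^(6 + 1) + 6^6; = 326592; G_4 = 326592−1 = 326591
step 4: 326591 = 6^(6 + 1) + 5·6^5 + 5·6^4 + 5·6^3 + 5·6^2 + 5·6 + 5; sub 7 for 6: 7^(7 + 1) + 5·7^5 + 5·7^4 + 5·7^3 + 5·7^2 + 5·7 + 5; = 5862841; G_5 = 5862841−1 = 5862840
step 5: 5862840 = 7^(7 + 1) + 5·7^5 + 5·7^4 + 5·7^3 + 5·7^2 + 5·7 + 4; sub 8 for 7: 8^(8 + 1) + 5·8^5 + 5·8^4 + 5·8^3 + 5·8^2 + 5·8 + 4; = 134404972; G_6 = 134404972−1 = 134404971
step 6: 134404971 = 8^(8 + 1) + 5·8^5 + 5·8^4 + 5·8^3 + 5·8^2 + 5·8 + 3; sub 9 for 8: 9^(9 + 1) + 5·9^5 + 5·9^4 + 5·9^3 + 5·9^2 + 5·9 + 3; = 3487116549; G_7 = 3487116549−1 = 3487116548
step 7: 3487116548 = 9^(9 + 1) + 5·9^5 + 5·9^4 + 5·9^3 + 5·9^2 + 5·9 + 2; sub 10 for 9: 10^(10 + 1) + 5·10^5 + 5·10^4 + 5·10^3 + 5·10^2 + 5·10 + 2; = 100000555552; G_8 = 100000555552−1 = 100000555551
step 8: 100000555551 = 10^(10 + 1) + 5·10^5 + 5·10^4 + 5·10^3 + 5·10^2 + 5·10 + 1; sub 11 for 10: 11^(11 + 1) + 5·11^5 + 5·11^4 + 5·11^3 + 5·11^2 + 5·11 + 1; = 3138429262497; G_9 = 3138429262497−1 = 3138429262496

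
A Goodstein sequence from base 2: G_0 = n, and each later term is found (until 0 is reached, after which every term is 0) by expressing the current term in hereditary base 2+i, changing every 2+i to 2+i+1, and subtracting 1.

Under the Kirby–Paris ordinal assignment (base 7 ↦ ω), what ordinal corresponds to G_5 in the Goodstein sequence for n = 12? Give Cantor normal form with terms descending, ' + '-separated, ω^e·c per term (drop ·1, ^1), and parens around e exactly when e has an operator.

[0] 12 ≡ 2^(2 + 1) + 2^2 (base 2). Lift 3: 108. −1: 107.
[1] 107 ≡ 3^(3 + 1) + 2·3^2 + 2·3 + 2 (base 3). Lift 4: 1066. −1: 1065.
[2] 1065 ≡ 4^(4 + 1) + 2·4^2 + 2·4 + 1 (base 4). Lift 5: 15686. −1: 15685.
[3] 15685 ≡ 5^(5 + 1) + 2·5^2 + 2·5 (base 5). Lift 6: 280020. −1: 280019.
[4] 280019 ≡ 6^(6 + 1) + 2·6^2 + 6 + 5 (base 6). Lift 7: 5764911. −1: 5764910.
[5] 5764910 ≡ 7^(7 + 1) + 2·7^2 + 7 + 4 (base 7). Lift 8: 134217868. −1: 134217867.

ω^(ω + 1) + ω^2·2 + ω + 4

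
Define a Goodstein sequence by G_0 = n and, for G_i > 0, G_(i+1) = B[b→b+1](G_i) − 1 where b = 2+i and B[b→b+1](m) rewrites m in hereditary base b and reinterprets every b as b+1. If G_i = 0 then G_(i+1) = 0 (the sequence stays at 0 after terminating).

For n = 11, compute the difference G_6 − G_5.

128452926

i=0: 11 = 2^(2 + 1) + 2 + 1 (b=2); 2→3: 3^(3 + 1) + 3 + 1 = 85; 85−1 = 84
i=1: 84 = 3^(3 + 1) + 3 (b=3); 3→4: 4^(4 + 1) + 4 = 1028; 1028−1 = 1027
i=2: 1027 = 4^(4 + 1) + 3 (b=4); 4→5: 5^(5 + 1) + 3 = 15628; 15628−1 = 15627
i=3: 15627 = 5^(5 + 1) + 2 (b=5); 5→6: 6^(6 + 1) + 2 = 279938; 279938−1 = 279937
i=4: 279937 = 6^(6 + 1) + 1 (b=6); 6→7: 7^(7 + 1) + 1 = 5764802; 5764802−1 = 5764801
i=5: 5764801 = 7^(7 + 1) (b=7); 7→8: 8^(8 + 1) = 134217728; 134217728−1 = 134217727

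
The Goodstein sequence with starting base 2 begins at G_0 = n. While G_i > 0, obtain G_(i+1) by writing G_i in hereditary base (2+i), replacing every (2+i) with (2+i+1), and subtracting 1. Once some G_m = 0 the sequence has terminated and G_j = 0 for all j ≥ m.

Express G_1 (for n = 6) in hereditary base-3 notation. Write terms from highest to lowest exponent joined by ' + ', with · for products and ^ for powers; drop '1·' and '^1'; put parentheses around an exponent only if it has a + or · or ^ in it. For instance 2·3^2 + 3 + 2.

3^3 + 2

G_0=6  [base 2] 2^2 + 2  →[2↦3]→  3^3 + 3 = 30  −1 ⇒ G_1=29
G_1=29  [base 3] 3^3 + 2  →[3↦4]→  4^4 + 2 = 258  −1 ⇒ G_2=257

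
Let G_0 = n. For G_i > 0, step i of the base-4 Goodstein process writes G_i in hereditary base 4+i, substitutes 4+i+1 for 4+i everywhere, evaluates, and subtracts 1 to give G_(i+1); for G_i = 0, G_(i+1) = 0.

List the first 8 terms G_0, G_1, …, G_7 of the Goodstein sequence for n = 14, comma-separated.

base 4: 14 = 3·4 + 2; at 5: 3·5 + 2 = 17; next = 16
base 5: 16 = 3·5 + 1; at 6: 3·6 + 1 = 19; next = 18
base 6: 18 = 3·6; at 7: 3·7 = 21; next = 20
base 7: 20 = 2·7 + 6; at 8: 2·8 + 6 = 22; next = 21
base 8: 21 = 2·8 + 5; at 9: 2·9 + 5 = 23; next = 22
base 9: 22 = 2·9 + 4; at 10: 2·10 + 4 = 24; next = 23
base 10: 23 = 2·10 + 3; at 11: 2·11 + 3 = 25; next = 24

14, 16, 18, 20, 21, 22, 23, 24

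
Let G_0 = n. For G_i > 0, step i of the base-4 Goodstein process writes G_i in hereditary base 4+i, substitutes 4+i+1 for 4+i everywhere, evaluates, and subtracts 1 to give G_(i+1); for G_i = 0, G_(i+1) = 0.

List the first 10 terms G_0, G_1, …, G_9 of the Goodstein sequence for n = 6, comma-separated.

(0) 6|_4 = 4 + 2 ↦ 5 + 2|_5 = 7 ⇒ 6
(1) 6|_5 = 5 + 1 ↦ 6 + 1|_6 = 7 ⇒ 6
(2) 6|_6 = 6 ↦ 7|_7 = 7 ⇒ 6
(3) 6|_7 = 6 ↦ 6|_8 = 6 ⇒ 5
(4) 5|_8 = 5 ↦ 5|_9 = 5 ⇒ 4
(5) 4|_9 = 4 ↦ 4|_10 = 4 ⇒ 3
(6) 3|_10 = 3 ↦ 3|_11 = 3 ⇒ 2
(7) 2|_11 = 2 ↦ 2|_12 = 2 ⇒ 1
(8) 1|_12 = 1 ↦ 1|_13 = 1 ⇒ 0

6, 6, 6, 6, 5, 4, 3, 2, 1, 0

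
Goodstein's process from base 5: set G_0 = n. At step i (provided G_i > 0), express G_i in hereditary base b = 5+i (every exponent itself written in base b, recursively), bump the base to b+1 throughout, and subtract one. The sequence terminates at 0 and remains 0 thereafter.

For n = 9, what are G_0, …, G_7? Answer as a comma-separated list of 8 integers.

step 0: 9 = 5 + 4; sub 6 for 5: 6 + 4; = 10; G_1 = 10−1 = 9
step 1: 9 = 6 + 3; sub 7 for 6: 7 + 3; = 10; G_2 = 10−1 = 9
step 2: 9 = 7 + 2; sub 8 for 7: 8 + 2; = 10; G_3 = 10−1 = 9
step 3: 9 = 8 + 1; sub 9 for 8: 9 + 1; = 10; G_4 = 10−1 = 9
step 4: 9 = 9; sub 10 for 9: 10; = 10; G_5 = 10−1 = 9
step 5: 9 = 9; sub 11 for 10: 9; = 9; G_6 = 9−1 = 8
step 6: 8 = 8; sub 12 for 11: 8; = 8; G_7 = 8−1 = 7

9, 9, 9, 9, 9, 9, 8, 7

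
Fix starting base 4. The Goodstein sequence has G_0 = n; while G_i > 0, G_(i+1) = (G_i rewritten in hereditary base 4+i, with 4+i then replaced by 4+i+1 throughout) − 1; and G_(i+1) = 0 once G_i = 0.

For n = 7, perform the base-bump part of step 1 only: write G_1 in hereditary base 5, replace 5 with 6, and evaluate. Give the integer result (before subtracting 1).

8

(0) 7|_4 = 4 + 3 ↦ 5 + 3|_5 = 8 ⇒ 7
(1) 7|_5 = 5 + 2 ↦ 6 + 2|_6 = 8 ⇒ 7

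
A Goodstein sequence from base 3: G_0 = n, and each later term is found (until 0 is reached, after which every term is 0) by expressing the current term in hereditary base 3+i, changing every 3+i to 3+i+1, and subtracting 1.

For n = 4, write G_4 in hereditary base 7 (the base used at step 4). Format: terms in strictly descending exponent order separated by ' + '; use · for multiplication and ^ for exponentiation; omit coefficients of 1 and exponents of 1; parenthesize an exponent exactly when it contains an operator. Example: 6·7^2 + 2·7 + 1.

G_0=4  [base 3] 3 + 1  →[3↦4]→  4 + 1 = 5  −1 ⇒ G_1=4
G_1=4  [base 4] 4  →[4↦5]→  5 = 5  −1 ⇒ G_2=4
G_2=4  [base 5] 4  →[5↦6]→  4 = 4  −1 ⇒ G_3=3
G_3=3  [base 6] 3  →[6↦7]→  3 = 3  −1 ⇒ G_4=2

2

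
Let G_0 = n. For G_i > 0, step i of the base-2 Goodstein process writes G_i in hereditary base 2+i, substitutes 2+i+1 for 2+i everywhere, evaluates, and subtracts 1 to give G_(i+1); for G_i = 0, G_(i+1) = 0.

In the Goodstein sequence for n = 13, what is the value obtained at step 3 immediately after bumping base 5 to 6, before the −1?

step 0: 13 = 2^(2 + 1) + 2^2 + 1; sub 3 for 2: 3^(3 + 1) + 3^3 + 1; = 109; G_1 = 109−1 = 108
step 1: 108 = 3^(3 + 1) + 3^3; sub 4 for 3: 4^(4 + 1) + 4^4; = 1280; G_2 = 1280−1 = 1279
step 2: 1279 = 4^(4 + 1) + 3·4^3 + 3·4^2 + 3·4 + 3; sub 5 for 4: 5^(5 + 1) + 3·5^3 + 3·5^2 + 3·5 + 3; = 16093; G_3 = 16093−1 = 16092
step 3: 16092 = 5^(5 + 1) + 3·5^3 + 3·5^2 + 3·5 + 2; sub 6 for 5: 6^(6 + 1) + 3·6^3 + 3·6^2 + 3·6 + 2; = 280712; G_4 = 280712−1 = 280711

280712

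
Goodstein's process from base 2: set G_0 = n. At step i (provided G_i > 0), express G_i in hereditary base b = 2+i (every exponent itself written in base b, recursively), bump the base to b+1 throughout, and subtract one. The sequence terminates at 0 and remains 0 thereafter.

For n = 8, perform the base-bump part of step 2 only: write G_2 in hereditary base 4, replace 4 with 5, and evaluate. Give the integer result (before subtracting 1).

base 2: 8 = 2^(2 + 1); at 3: 3^(3 + 1) = 81; next = 80
base 3: 80 = 2·3^3 + 2·3^2 + 2·3 + 2; at 4: 2·4^4 + 2·4^2 + 2·4 + 2 = 554; next = 553
base 4: 553 = 2·4^4 + 2·4^2 + 2·4 + 1; at 5: 2·5^5 + 2·5^2 + 2·5 + 1 = 6311; next = 6310

6311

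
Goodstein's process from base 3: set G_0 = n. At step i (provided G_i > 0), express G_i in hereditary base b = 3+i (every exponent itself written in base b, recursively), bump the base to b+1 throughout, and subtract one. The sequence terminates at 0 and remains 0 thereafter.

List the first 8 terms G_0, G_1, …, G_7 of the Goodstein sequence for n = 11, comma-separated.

11 —HB3→ 3^2 + 2 —bump→ 4^2 + 2 = 18 —(−1)→ 17
17 —HB4→ 4^2 + 1 —bump→ 5^2 + 1 = 26 —(−1)→ 25
25 —HB5→ 5^2 —bump→ 6^2 = 36 —(−1)→ 35
35 —HB6→ 5·6 + 5 —bump→ 5·7 + 5 = 40 —(−1)→ 39
39 —HB7→ 5·7 + 4 —bump→ 5·8 + 4 = 44 —(−1)→ 43
43 —HB8→ 5·8 + 3 —bump→ 5·9 + 3 = 48 —(−1)→ 47
47 —HB9→ 5·9 + 2 —bump→ 5·10 + 2 = 52 —(−1)→ 51

11, 17, 25, 35, 39, 43, 47, 51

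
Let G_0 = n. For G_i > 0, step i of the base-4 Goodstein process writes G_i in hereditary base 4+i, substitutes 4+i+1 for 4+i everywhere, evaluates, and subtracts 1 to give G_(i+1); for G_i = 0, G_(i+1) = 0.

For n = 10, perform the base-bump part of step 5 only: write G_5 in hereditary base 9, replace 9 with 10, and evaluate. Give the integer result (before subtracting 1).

[0] 10 ≡ 2·4 + 2 (base 4). Lift 5: 12. −1: 11.
[1] 11 ≡ 2·5 + 1 (base 5). Lift 6: 13. −1: 12.
[2] 12 ≡ 2·6 (base 6). Lift 7: 14. −1: 13.
[3] 13 ≡ 7 + 6 (base 7). Lift 8: 14. −1: 13.
[4] 13 ≡ 8 + 5 (base 8). Lift 9: 14. −1: 13.
[5] 13 ≡ 9 + 4 (base 9). Lift 10: 14. −1: 13.

14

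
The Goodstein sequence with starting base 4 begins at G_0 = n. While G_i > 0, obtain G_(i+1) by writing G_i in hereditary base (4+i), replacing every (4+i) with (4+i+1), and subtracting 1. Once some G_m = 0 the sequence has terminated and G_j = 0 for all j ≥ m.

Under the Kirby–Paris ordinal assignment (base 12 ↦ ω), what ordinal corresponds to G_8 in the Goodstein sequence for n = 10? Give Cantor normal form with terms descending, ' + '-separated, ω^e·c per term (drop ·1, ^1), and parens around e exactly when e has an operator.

[0] 10 ≡ 2·4 + 2 (base 4). Lift 5: 12. −1: 11.
[1] 11 ≡ 2·5 + 1 (base 5). Lift 6: 13. −1: 12.
[2] 12 ≡ 2·6 (base 6). Lift 7: 14. −1: 13.
[3] 13 ≡ 7 + 6 (base 7). Lift 8: 14. −1: 13.
[4] 13 ≡ 8 + 5 (base 8). Lift 9: 14. −1: 13.
[5] 13 ≡ 9 + 4 (base 9). Lift 10: 14. −1: 13.
[6] 13 ≡ 10 + 3 (base 10). Lift 11: 14. −1: 13.
[7] 13 ≡ 11 + 2 (base 11). Lift 12: 14. −1: 13.

ω + 1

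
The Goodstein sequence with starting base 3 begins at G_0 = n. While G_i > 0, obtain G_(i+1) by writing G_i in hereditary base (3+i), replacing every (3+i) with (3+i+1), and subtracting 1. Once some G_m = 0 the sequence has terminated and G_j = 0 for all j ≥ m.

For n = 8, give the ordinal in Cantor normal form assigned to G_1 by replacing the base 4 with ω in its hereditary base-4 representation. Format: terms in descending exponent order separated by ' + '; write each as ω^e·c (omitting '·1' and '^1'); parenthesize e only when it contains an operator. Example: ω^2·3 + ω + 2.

ω·2 + 1

step 0: 8 = 2·3 + 2; sub 4 for 3: 2·4 + 2; = 10; G_1 = 10−1 = 9
step 1: 9 = 2·4 + 1; sub 5 for 4: 2·5 + 1; = 11; G_2 = 11−1 = 10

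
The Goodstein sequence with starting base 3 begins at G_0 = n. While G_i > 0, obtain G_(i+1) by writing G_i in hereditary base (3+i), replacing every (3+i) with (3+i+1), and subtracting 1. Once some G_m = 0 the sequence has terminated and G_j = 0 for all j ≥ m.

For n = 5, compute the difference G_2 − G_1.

i=0: 5 = 3 + 2 (b=3); 3→4: 4 + 2 = 6; 6−1 = 5
i=1: 5 = 4 + 1 (b=4); 4→5: 5 + 1 = 6; 6−1 = 5

0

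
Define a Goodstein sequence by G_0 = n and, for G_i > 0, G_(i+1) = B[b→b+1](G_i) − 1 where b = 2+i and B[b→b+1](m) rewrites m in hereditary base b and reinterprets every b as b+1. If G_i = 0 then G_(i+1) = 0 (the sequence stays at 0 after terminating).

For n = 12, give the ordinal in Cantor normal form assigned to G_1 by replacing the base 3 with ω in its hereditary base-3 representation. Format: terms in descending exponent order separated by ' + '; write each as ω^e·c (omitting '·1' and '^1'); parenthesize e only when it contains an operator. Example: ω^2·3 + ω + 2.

ω^(ω + 1) + ω^2·2 + ω·2 + 2

i=0: 12 = 2^(2 + 1) + 2^2 (b=2); 2→3: 3^(3 + 1) + 3^3 = 108; 108−1 = 107
i=1: 107 = 3^(3 + 1) + 2·3^2 + 2·3 + 2 (b=3); 3→4: 4^(4 + 1) + 2·4^2 + 2·4 + 2 = 1066; 1066−1 = 1065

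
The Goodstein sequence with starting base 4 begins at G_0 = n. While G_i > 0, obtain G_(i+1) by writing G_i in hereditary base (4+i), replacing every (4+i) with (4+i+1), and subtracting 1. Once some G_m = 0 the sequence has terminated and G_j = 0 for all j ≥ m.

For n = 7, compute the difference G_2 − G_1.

0

step 0: 7 = 4 + 3; sub 5 for 4: 5 + 3; = 8; G_1 = 8−1 = 7
step 1: 7 = 5 + 2; sub 6 for 5: 6 + 2; = 8; G_2 = 8−1 = 7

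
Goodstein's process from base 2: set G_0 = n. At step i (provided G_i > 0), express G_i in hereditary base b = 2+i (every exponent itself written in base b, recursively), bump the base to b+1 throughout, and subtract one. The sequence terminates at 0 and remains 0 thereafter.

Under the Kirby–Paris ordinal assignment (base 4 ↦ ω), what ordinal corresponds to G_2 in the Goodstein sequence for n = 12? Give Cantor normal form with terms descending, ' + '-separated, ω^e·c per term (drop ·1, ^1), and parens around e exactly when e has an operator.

G_0=12  [base 2] 2^(2 + 1) + 2^2  →[2↦3]→  3^(3 + 1) + 3^3 = 108  −1 ⇒ G_1=107
G_1=107  [base 3] 3^(3 + 1) + 2·3^2 + 2·3 + 2  →[3↦4]→  4^(4 + 1) + 2·4^2 + 2·4 + 2 = 1066  −1 ⇒ G_2=1065
G_2=1065  [base 4] 4^(4 + 1) + 2·4^2 + 2·4 + 1  →[4↦5]→  5^(5 + 1) + 2·5^2 + 2·5 + 1 = 15686  −1 ⇒ G_3=15685

ω^(ω + 1) + ω^2·2 + ω·2 + 1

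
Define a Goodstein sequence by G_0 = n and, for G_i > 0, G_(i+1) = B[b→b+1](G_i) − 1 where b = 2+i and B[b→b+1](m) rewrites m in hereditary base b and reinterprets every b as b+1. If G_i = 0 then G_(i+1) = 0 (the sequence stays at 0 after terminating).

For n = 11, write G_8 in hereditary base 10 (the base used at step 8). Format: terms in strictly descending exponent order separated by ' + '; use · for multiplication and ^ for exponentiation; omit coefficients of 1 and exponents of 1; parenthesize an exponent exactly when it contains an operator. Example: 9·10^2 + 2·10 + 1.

base 2: 11 = 2^(2 + 1) + 2 + 1; at 3: 3^(3 + 1) + 3 + 1 = 85; next = 84
base 3: 84 = 3^(3 + 1) + 3; at 4: 4^(4 + 1) + 4 = 1028; next = 1027
base 4: 1027 = 4^(4 + 1) + 3; at 5: 5^(5 + 1) + 3 = 15628; next = 15627
base 5: 15627 = 5^(5 + 1) + 2; at 6: 6^(6 + 1) + 2 = 279938; next = 279937
base 6: 279937 = 6^(6 + 1) + 1; at 7: 7^(7 + 1) + 1 = 5764802; next = 5764801
base 7: 5764801 = 7^(7 + 1); at 8: 8^(8 + 1) = 134217728; next = 134217727
base 8: 134217727 = 7·8^8 + 7·8^7 + 7·8^6 + 7·8^5 + 7·8^4 + 7·8^3 + 7·8^2 + 7·8 + 7; at 9: 7·9^9 + 7·9^7 + 7·9^6 + 7·9^5 + 7·9^4 + 7·9^3 + 7·9^2 + 7·9 + 7 = 2749609303; next = 2749609302
base 9: 2749609302 = 7·9^9 + 7·9^7 + 7·9^6 + 7·9^5 + 7·9^4 + 7·9^3 + 7·9^2 + 7·9 + 6; at 10: 7·10^10 + 7·10^7 + 7·10^6 + 7·10^5 + 7·10^4 + 7·10^3 + 7·10^2 + 7·10 + 6 = 70077777776; next = 70077777775

7·10^10 + 7·10^7 + 7·10^6 + 7·10^5 + 7·10^4 + 7·10^3 + 7·10^2 + 7·10 + 5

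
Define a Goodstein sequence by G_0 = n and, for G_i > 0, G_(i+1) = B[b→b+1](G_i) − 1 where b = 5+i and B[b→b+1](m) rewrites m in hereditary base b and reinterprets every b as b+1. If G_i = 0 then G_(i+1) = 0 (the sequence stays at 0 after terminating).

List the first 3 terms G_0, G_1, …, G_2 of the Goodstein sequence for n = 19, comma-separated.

19 —HB5→ 3·5 + 4 —bump→ 3·6 + 4 = 22 —(−1)→ 21
21 —HB6→ 3·6 + 3 —bump→ 3·7 + 3 = 24 —(−1)→ 23

19, 21, 23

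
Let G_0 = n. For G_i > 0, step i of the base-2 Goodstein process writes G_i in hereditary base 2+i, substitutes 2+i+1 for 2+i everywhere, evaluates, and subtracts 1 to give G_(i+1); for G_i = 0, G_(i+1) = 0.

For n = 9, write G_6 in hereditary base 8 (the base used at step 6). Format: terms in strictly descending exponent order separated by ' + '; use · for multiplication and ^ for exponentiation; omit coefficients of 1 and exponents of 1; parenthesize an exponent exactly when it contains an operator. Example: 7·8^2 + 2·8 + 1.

step 0: 9 = 2^(2 + 1) + 1; sub 3 for 2: 3^(3 + 1) + 1; = 82; G_1 = 82−1 = 81
step 1: 81 = 3^(3 + 1); sub 4 for 3: 4^(4 + 1); = 1024; G_2 = 1024−1 = 1023
step 2: 1023 = 3·4^4 + 3·4^3 + 3·4^2 + 3·4 + 3; sub 5 for 4: 3·5^5 + 3·5^3 + 3·5^2 + 3·5 + 3; = 9843; G_3 = 9843−1 = 9842
step 3: 9842 = 3·5^5 + 3·5^3 + 3·5^2 + 3·5 + 2; sub 6 for 5: 3·6^6 + 3·6^3 + 3·6^2 + 3·6 + 2; = 140744; G_4 = 140744−1 = 140743
step 4: 140743 = 3·6^6 + 3·6^3 + 3·6^2 + 3·6 + 1; sub 7 for 6: 3·7^7 + 3·7^3 + 3·7^2 + 3·7 + 1; = 2471827; G_5 = 2471827−1 = 2471826
step 5: 2471826 = 3·7^7 + 3·7^3 + 3·7^2 + 3·7; sub 8 for 7: 3·8^8 + 3·8^3 + 3·8^2 + 3·8; = 50333400; G_6 = 50333400−1 = 50333399
step 6: 50333399 = 3·8^8 + 3·8^3 + 3·8^2 + 2·8 + 7; sub 9 for 8: 3·9^9 + 3·9^3 + 3·9^2 + 2·9 + 7; = 1162263922; G_7 = 1162263922−1 = 1162263921

3·8^8 + 3·8^3 + 3·8^2 + 2·8 + 7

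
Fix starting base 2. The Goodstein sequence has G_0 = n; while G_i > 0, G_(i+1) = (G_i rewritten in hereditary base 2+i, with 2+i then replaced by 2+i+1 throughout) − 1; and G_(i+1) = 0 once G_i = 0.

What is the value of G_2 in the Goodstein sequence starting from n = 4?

41

base 2: 4 = 2^2; at 3: 3^3 = 27; next = 26
base 3: 26 = 2·3^2 + 2·3 + 2; at 4: 2·4^2 + 2·4 + 2 = 42; next = 41
base 4: 41 = 2·4^2 + 2·4 + 1; at 5: 2·5^2 + 2·5 + 1 = 61; next = 60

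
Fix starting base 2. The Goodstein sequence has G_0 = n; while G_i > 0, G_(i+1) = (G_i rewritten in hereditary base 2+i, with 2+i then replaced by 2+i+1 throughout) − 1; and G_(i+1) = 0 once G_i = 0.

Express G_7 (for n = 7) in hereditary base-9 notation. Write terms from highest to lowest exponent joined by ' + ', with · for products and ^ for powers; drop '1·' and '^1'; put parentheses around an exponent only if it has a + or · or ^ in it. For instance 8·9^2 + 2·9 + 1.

7·9^7 + 7·9^6 + 7·9^5 + 7·9^4 + 7·9^3 + 7·9^2 + 7·9 + 6

base 2: 7 = 2^2 + 2 + 1; at 3: 3^3 + 3 + 1 = 31; next = 30
base 3: 30 = 3^3 + 3; at 4: 4^4 + 4 = 260; next = 259
base 4: 259 = 4^4 + 3; at 5: 5^5 + 3 = 3128; next = 3127
base 5: 3127 = 5^5 + 2; at 6: 6^6 + 2 = 46658; next = 46657
base 6: 46657 = 6^6 + 1; at 7: 7^7 + 1 = 823544; next = 823543
base 7: 823543 = 7^7; at 8: 8^8 = 16777216; next = 16777215
base 8: 16777215 = 7·8^7 + 7·8^6 + 7·8^5 + 7·8^4 + 7·8^3 + 7·8^2 + 7·8 + 7; at 9: 7·9^7 + 7·9^6 + 7·9^5 + 7·9^4 + 7·9^3 + 7·9^2 + 7·9 + 7 = 37665880; next = 37665879
base 9: 37665879 = 7·9^7 + 7·9^6 + 7·9^5 + 7·9^4 + 7·9^3 + 7·9^2 + 7·9 + 6; at 10: 7·10^7 + 7·10^6 + 7·10^5 + 7·10^4 + 7·10^3 + 7·10^2 + 7·10 + 6 = 77777776; next = 77777775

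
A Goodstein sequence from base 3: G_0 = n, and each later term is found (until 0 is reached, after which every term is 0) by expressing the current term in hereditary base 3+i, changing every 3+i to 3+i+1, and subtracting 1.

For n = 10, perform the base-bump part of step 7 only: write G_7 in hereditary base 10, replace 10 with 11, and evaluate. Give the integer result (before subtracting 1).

10 —HB3→ 3^2 + 1 —bump→ 4^2 + 1 = 17 —(−1)→ 16
16 —HB4→ 4^2 —bump→ 5^2 = 25 —(−1)→ 24
24 —HB5→ 4·5 + 4 —bump→ 4·6 + 4 = 28 —(−1)→ 27
27 —HB6→ 4·6 + 3 —bump→ 4·7 + 3 = 31 —(−1)→ 30
30 —HB7→ 4·7 + 2 —bump→ 4·8 + 2 = 34 —(−1)→ 33
33 —HB8→ 4·8 + 1 —bump→ 4·9 + 1 = 37 —(−1)→ 36
36 —HB9→ 4·9 —bump→ 4·10 = 40 —(−1)→ 39

42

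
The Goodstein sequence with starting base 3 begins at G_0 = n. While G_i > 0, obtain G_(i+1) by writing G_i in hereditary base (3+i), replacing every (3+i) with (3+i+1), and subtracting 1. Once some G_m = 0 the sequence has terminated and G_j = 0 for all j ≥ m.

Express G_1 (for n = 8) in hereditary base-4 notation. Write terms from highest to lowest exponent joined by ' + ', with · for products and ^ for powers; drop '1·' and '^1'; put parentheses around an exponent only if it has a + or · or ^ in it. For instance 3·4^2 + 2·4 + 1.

2·4 + 1

8 —HB3→ 2·3 + 2 —bump→ 2·4 + 2 = 10 —(−1)→ 9
9 —HB4→ 2·4 + 1 —bump→ 2·5 + 1 = 11 —(−1)→ 10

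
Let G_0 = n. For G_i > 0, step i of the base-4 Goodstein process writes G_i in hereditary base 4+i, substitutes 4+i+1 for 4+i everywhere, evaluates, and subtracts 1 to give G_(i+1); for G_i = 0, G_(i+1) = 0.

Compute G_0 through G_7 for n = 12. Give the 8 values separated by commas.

12, 14, 15, 16, 17, 18, 19, 19

base 4: 12 = 3·4; at 5: 3·5 = 15; next = 14
base 5: 14 = 2·5 + 4; at 6: 2·6 + 4 = 16; next = 15
base 6: 15 = 2·6 + 3; at 7: 2·7 + 3 = 17; next = 16
base 7: 16 = 2·7 + 2; at 8: 2·8 + 2 = 18; next = 17
base 8: 17 = 2·8 + 1; at 9: 2·9 + 1 = 19; next = 18
base 9: 18 = 2·9; at 10: 2·10 = 20; next = 19
base 10: 19 = 10 + 9; at 11: 11 + 9 = 20; next = 19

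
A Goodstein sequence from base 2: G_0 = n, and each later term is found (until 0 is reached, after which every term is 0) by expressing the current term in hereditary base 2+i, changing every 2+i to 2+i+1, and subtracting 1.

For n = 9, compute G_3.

9842

[0] 9 ≡ 2^(2 + 1) + 1 (base 2). Lift 3: 82. −1: 81.
[1] 81 ≡ 3^(3 + 1) (base 3). Lift 4: 1024. −1: 1023.
[2] 1023 ≡ 3·4^4 + 3·4^3 + 3·4^2 + 3·4 + 3 (base 4). Lift 5: 9843. −1: 9842.
[3] 9842 ≡ 3·5^5 + 3·5^3 + 3·5^2 + 3·5 + 2 (base 5). Lift 6: 140744. −1: 140743.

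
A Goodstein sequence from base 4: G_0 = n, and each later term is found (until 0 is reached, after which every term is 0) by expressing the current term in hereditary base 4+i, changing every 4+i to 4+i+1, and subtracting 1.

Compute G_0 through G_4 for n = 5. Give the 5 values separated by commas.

5 —HB4→ 4 + 1 —bump→ 5 + 1 = 6 —(−1)→ 5
5 —HB5→ 5 —bump→ 6 = 6 —(−1)→ 5
5 —HB6→ 5 —bump→ 5 = 5 —(−1)→ 4
4 —HB7→ 4 —bump→ 4 = 4 —(−1)→ 3

5, 5, 5, 4, 3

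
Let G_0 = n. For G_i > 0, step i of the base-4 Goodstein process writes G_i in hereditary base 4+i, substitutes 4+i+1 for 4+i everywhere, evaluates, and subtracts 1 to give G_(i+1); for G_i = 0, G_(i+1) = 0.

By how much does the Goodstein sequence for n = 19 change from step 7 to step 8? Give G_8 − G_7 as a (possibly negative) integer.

base 4: 19 = 4^2 + 3; at 5: 5^2 + 3 = 28; next = 27
base 5: 27 = 5^2 + 2; at 6: 6^2 + 2 = 38; next = 37
base 6: 37 = 6^2 + 1; at 7: 7^2 + 1 = 50; next = 49
base 7: 49 = 7^2; at 8: 8^2 = 64; next = 63
base 8: 63 = 7·8 + 7; at 9: 7·9 + 7 = 70; next = 69
base 9: 69 = 7·9 + 6; at 10: 7·10 + 6 = 76; next = 75
base 10: 75 = 7·10 + 5; at 11: 7·11 + 5 = 82; next = 81
base 11: 81 = 7·11 + 4; at 12: 7·12 + 4 = 88; next = 87

6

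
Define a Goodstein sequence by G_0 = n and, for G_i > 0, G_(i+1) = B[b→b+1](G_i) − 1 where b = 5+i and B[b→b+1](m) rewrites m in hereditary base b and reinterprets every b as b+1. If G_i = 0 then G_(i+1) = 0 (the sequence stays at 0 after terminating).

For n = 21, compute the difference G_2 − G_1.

[0] 21 ≡ 4·5 + 1 (base 5). Lift 6: 25. −1: 24.
[1] 24 ≡ 4·6 (base 6). Lift 7: 28. −1: 27.

3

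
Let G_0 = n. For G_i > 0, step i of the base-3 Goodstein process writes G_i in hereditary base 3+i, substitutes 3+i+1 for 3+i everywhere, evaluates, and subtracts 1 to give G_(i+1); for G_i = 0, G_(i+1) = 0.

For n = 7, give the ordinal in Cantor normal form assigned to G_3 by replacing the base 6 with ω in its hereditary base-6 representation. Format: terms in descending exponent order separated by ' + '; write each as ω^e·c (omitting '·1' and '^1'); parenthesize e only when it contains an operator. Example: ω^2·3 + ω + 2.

base 3: 7 = 2·3 + 1; at 4: 2·4 + 1 = 9; next = 8
base 4: 8 = 2·4; at 5: 2·5 = 10; next = 9
base 5: 9 = 5 + 4; at 6: 6 + 4 = 10; next = 9
base 6: 9 = 6 + 3; at 7: 7 + 3 = 10; next = 9

ω + 3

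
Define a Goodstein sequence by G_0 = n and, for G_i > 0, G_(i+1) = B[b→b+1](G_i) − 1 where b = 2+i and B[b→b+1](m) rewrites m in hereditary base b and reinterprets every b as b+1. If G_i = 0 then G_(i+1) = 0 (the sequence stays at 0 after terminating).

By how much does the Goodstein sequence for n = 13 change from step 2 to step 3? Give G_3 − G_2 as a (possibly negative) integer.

[0] 13 ≡ 2^(2 + 1) + 2^2 + 1 (base 2). Lift 3: 109. −1: 108.
[1] 108 ≡ 3^(3 + 1) + 3^3 (base 3). Lift 4: 1280. −1: 1279.
[2] 1279 ≡ 4^(4 + 1) + 3·4^3 + 3·4^2 + 3·4 + 3 (base 4). Lift 5: 16093. −1: 16092.

14813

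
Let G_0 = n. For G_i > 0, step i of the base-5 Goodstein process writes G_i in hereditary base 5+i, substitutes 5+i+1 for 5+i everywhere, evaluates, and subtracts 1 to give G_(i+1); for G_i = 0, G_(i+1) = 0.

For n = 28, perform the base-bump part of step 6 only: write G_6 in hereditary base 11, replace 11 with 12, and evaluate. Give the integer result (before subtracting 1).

base 5: 28 = 5^2 + 3; at 6: 6^2 + 3 = 39; next = 38
base 6: 38 = 6^2 + 2; at 7: 7^2 + 2 = 51; next = 50
base 7: 50 = 7^2 + 1; at 8: 8^2 + 1 = 65; next = 64
base 8: 64 = 8^2; at 9: 9^2 = 81; next = 80
base 9: 80 = 8·9 + 8; at 10: 8·10 + 8 = 88; next = 87
base 10: 87 = 8·10 + 7; at 11: 8·11 + 7 = 95; next = 94
base 11: 94 = 8·11 + 6; at 12: 8·12 + 6 = 102; next = 101

102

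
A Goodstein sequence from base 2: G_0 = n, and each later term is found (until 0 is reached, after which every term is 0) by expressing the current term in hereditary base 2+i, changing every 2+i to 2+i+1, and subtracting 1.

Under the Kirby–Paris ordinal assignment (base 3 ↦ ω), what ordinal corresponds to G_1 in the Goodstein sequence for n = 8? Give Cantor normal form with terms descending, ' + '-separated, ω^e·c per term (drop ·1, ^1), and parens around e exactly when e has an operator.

8 —HB2→ 2^(2 + 1) —bump→ 3^(3 + 1) = 81 —(−1)→ 80
80 —HB3→ 2·3^3 + 2·3^2 + 2·3 + 2 —bump→ 2·4^4 + 2·4^2 + 2·4 + 2 = 554 —(−1)→ 553

ω^ω·2 + ω^2·2 + ω·2 + 2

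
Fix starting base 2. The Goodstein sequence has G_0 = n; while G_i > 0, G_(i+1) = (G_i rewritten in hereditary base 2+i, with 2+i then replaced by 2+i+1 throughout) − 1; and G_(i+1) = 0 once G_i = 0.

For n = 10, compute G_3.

step 0: 10 = 2^(2 + 1) + 2; sub 3 for 2: 3^(3 + 1) + 3; = 84; G_1 = 84−1 = 83
step 1: 83 = 3^(3 + 1) + 2; sub 4 for 3: 4^(4 + 1) + 2; = 1026; G_2 = 1026−1 = 1025
step 2: 1025 = 4^(4 + 1) + 1; sub 5 for 4: 5^(5 + 1) + 1; = 15626; G_3 = 15626−1 = 15625
step 3: 15625 = 5^(5 + 1); sub 6 for 5: 6^(6 + 1); = 279936; G_4 = 279936−1 = 279935

15625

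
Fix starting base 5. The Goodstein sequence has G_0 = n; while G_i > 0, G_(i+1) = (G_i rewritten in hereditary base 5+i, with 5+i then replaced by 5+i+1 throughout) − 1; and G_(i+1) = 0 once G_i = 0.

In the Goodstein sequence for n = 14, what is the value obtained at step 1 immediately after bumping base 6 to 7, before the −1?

17

step 0: 14 = 2·5 + 4; sub 6 for 5: 2·6 + 4; = 16; G_1 = 16−1 = 15
step 1: 15 = 2·6 + 3; sub 7 for 6: 2·7 + 3; = 17; G_2 = 17−1 = 16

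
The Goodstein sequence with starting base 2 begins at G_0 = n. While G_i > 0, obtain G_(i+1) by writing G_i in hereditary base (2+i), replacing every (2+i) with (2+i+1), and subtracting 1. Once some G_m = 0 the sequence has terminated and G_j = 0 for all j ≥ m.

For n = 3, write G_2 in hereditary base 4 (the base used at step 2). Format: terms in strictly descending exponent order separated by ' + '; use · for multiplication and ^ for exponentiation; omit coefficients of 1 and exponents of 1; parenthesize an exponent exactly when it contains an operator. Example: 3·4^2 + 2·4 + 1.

G_0=3  [base 2] 2 + 1  →[2↦3]→  3 + 1 = 4  −1 ⇒ G_1=3
G_1=3  [base 3] 3  →[3↦4]→  4 = 4  −1 ⇒ G_2=3
G_2=3  [base 4] 3  →[4↦5]→  3 = 3  −1 ⇒ G_3=2

3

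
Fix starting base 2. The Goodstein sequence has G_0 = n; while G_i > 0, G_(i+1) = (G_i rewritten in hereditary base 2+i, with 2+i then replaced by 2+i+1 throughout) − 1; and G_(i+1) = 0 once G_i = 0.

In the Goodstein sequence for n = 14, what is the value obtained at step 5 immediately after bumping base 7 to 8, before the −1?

base 2: 14 = 2^(2 + 1) + 2^2 + 2; at 3: 3^(3 + 1) + 3^3 + 3 = 111; next = 110
base 3: 110 = 3^(3 + 1) + 3^3 + 2; at 4: 4^(4 + 1) + 4^4 + 2 = 1282; next = 1281
base 4: 1281 = 4^(4 + 1) + 4^4 + 1; at 5: 5^(5 + 1) + 5^5 + 1 = 18751; next = 18750
base 5: 18750 = 5^(5 + 1) + 5^5; at 6: 6^(6 + 1) + 6^6 = 326592; next = 326591
base 6: 326591 = 6^(6 + 1) + 5·6^5 + 5·6^4 + 5·6^3 + 5·6^2 + 5·6 + 5; at 7: 7^(7 + 1) + 5·7^5 + 5·7^4 + 5·7^3 + 5·7^2 + 5·7 + 5 = 5862841; next = 5862840
base 7: 5862840 = 7^(7 + 1) + 5·7^5 + 5·7^4 + 5·7^3 + 5·7^2 + 5·7 + 4; at 8: 8^(8 + 1) + 5·8^5 + 5·8^4 + 5·8^3 + 5·8^2 + 5·8 + 4 = 134404972; next = 134404971

134404972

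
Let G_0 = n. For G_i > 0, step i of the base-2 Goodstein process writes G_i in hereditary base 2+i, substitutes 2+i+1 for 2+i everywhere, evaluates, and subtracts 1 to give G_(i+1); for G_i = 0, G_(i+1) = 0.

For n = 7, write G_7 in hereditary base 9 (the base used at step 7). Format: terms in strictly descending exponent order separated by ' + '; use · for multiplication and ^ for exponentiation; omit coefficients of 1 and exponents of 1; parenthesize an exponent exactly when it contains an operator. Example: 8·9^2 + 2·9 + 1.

7·9^7 + 7·9^6 + 7·9^5 + 7·9^4 + 7·9^3 + 7·9^2 + 7·9 + 6

G_0 = 7. HB_2(7) = 2^2 + 2 + 1. Bump = 31. G_1 = 30.
G_1 = 30. HB_3(30) = 3^3 + 3. Bump = 260. G_2 = 259.
G_2 = 259. HB_4(259) = 4^4 + 3. Bump = 3128. G_3 = 3127.
G_3 = 3127. HB_5(3127) = 5^5 + 2. Bump = 46658. G_4 = 46657.
G_4 = 46657. HB_6(46657) = 6^6 + 1. Bump = 823544. G_5 = 823543.
G_5 = 823543. HB_7(823543) = 7^7. Bump = 16777216. G_6 = 16777215.
G_6 = 16777215. HB_8(16777215) = 7·8^7 + 7·8^6 + 7·8^5 + 7·8^4 + 7·8^3 + 7·8^2 + 7·8 + 7. Bump = 37665880. G_7 = 37665879.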